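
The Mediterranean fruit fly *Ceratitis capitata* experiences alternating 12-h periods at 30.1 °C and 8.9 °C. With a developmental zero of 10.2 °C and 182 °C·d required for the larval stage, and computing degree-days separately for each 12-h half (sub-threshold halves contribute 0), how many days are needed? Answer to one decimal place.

Day half: max(0, 30.1 − 10.2) × 0.5 = 19.9 × 0.5 = 9.95 DD.
Night half: max(0, 8.9 − 10.2) × 0.5 = 0.0 × 0.5 = 0.00 DD.
Per 24 h: 9.95 DD/day.
Duration = 182 / 9.95 = 18.291 ≈ 18.3 days.

18.3 days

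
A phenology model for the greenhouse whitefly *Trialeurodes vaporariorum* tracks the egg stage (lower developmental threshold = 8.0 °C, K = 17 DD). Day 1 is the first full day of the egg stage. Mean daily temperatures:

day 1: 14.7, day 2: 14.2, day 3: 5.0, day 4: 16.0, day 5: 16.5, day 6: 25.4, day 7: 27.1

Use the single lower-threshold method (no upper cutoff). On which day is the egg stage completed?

Daily DD above 8.0 °C: 6.7, 6.2, 0.0, 8.0, 8.5, 17.4, 19.1.
Cumulative: 6.7, 12.9, 12.9, 20.9, 29.4, 46.8, 65.9.
The total first reaches 17 DD on day 4.

day 4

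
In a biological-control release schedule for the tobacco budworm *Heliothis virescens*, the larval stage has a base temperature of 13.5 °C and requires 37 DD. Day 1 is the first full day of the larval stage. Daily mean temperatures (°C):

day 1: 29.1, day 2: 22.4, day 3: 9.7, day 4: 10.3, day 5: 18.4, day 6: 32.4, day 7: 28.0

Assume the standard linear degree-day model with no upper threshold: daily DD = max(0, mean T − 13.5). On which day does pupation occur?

day 6

Daily DD above 13.5 °C: 15.6, 8.9, 0.0, 0.0, 4.9, 18.9, 14.5.
Cumulative: 15.6, 24.5, 24.5, 24.5, 29.4, 48.3, 62.8.
The total first reaches 37 DD on day 6.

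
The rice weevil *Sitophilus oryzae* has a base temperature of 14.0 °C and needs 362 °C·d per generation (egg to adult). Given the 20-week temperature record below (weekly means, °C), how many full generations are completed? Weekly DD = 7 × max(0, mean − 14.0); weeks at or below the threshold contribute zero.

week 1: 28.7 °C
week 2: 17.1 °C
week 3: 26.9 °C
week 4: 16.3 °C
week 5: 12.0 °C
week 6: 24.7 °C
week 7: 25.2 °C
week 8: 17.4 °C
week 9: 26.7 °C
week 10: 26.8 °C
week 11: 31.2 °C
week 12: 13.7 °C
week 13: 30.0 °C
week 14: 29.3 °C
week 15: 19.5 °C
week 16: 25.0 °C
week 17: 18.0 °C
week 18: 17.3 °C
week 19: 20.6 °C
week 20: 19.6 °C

3 generations

Weekly DD (7 × max(0, T̄ − 14.0)): 102.9, 21.7, 90.3, 16.1, 0.0, 74.9, 78.4, 23.8, 88.9, 89.6, 120.4, 0.0, 112.0, 107.1, 38.5, 77.0, 28.0, 23.1, 46.2, 39.2.
Season total = 1178.1 DD.
Complete generations = ⌊1178.1 / 362⌋ = 3.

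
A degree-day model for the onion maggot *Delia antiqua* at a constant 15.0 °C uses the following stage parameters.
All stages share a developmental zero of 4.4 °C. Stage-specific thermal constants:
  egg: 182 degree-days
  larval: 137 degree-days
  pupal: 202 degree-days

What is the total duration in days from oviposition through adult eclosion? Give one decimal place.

Daily accumulation at 15.0 °C = 15.0 − 4.4 = 10.6 DD/day.
Total K = 182 + 137 + 202 = 521 DD.
Total duration = 521 / 10.6 = 49.151 ≈ 49.2 days.

49.2 days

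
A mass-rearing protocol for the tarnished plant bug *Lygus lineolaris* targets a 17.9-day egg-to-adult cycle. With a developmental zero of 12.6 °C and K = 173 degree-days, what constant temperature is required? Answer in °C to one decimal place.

22.3 °C

Required daily accumulation = 173 / 17.9 = 9.665 DD/day.
T = T_base + 9.665 = 12.6 + 9.665 = 22.265 ≈ 22.3 °C.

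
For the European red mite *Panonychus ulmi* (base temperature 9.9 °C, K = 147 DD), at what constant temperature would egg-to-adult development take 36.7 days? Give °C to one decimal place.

13.9 °C

Required daily accumulation = 147 / 36.7 = 4.005 DD/day.
T = T_base + 4.005 = 9.9 + 4.005 = 13.905 ≈ 13.9 °C.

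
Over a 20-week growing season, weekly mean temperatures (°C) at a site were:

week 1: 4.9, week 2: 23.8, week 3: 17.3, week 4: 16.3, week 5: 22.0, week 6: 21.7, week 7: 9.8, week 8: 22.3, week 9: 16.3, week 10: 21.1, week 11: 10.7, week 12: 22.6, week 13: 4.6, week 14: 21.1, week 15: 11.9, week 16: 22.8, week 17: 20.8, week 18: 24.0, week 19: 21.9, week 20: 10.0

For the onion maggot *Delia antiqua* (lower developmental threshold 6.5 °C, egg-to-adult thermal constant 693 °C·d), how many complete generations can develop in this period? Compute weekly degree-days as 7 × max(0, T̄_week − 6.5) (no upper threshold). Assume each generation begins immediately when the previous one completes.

2 generations

Weekly DD (7 × max(0, T̄ − 6.5)): 0.0, 121.1, 75.6, 68.6, 108.5, 106.4, 23.1, 110.6, 68.6, 102.2, 29.4, 112.7, 0.0, 102.2, 37.8, 114.1, 100.1, 122.5, 107.8, 24.5.
Season total = 1535.8 DD.
Complete generations = ⌊1535.8 / 693⌋ = 2.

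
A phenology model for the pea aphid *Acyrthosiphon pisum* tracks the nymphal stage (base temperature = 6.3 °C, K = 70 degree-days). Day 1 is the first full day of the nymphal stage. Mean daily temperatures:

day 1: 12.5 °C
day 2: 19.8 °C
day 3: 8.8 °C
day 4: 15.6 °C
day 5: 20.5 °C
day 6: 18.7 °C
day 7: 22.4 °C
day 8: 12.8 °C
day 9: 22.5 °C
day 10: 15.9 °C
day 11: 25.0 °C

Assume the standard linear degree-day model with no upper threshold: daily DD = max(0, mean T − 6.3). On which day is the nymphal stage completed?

Daily DD above 6.3 °C: 6.2, 13.5, 2.5, 9.3, 14.2, 12.4, 16.1, 6.5, 16.2, 9.6, 18.7.
Cumulative: 6.2, 19.7, 22.2, 31.5, 45.7, 58.1, 74.2, 80.7, 96.9, 106.5, 125.2.
The total first reaches 70 DD on day 7.

day 7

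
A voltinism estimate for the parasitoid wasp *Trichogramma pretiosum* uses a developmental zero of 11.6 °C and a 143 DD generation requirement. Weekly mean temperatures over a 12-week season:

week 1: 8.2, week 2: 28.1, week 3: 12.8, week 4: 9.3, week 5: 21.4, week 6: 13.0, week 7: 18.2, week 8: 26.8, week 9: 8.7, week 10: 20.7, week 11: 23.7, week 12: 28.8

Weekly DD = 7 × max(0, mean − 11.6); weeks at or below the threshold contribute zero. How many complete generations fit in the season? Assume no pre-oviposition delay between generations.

4 generations

Weekly DD (7 × max(0, T̄ − 11.6)): 0.0, 115.5, 8.4, 0.0, 68.6, 9.8, 46.2, 106.4, 0.0, 63.7, 84.7, 120.4.
Season total = 623.7 DD.
Complete generations = ⌊623.7 / 143⌋ = 4.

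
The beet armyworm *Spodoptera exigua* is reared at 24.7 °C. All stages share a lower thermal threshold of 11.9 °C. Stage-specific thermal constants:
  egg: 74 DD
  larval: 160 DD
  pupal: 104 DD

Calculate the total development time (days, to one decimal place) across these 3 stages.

Daily accumulation at 24.7 °C = 24.7 − 11.9 = 12.8 DD/day.
Total K = 74 + 160 + 104 = 338 DD.
Total duration = 338 / 12.8 = 26.406 ≈ 26.4 days.

26.4 days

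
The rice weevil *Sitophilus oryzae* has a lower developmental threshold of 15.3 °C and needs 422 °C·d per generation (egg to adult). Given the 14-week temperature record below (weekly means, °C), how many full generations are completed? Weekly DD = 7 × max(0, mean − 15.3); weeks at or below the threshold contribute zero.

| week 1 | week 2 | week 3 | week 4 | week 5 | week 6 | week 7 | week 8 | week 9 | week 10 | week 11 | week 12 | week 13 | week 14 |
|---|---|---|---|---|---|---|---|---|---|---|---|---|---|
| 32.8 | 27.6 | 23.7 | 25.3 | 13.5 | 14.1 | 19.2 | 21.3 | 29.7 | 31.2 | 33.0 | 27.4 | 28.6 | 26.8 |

Weekly DD (7 × max(0, T̄ − 15.3)): 122.5, 86.1, 58.8, 70.0, 0.0, 0.0, 27.3, 42.0, 100.8, 111.3, 123.9, 84.7, 93.1, 80.5.
Season total = 1001.0 DD.
Complete generations = ⌊1001.0 / 422⌋ = 2.

2 generations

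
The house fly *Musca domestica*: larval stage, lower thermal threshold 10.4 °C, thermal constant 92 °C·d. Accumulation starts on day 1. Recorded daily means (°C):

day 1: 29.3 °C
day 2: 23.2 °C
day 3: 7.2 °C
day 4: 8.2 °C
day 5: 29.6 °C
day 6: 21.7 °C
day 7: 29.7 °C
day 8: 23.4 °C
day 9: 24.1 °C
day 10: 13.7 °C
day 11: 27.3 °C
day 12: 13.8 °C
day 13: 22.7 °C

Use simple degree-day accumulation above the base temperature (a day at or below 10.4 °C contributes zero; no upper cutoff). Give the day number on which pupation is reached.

Daily DD above 10.4 °C: 18.9, 12.8, 0.0, 0.0, 19.2, 11.3, 19.3, 13.0, 13.7, 3.3, 16.9, 3.4, 12.3.
Cumulative: 18.9, 31.7, 31.7, 31.7, 50.9, 62.2, 81.5, 94.5, 108.2, 111.5, 128.4, 131.8, 144.1.
The total first reaches 92 DD on day 8.

day 8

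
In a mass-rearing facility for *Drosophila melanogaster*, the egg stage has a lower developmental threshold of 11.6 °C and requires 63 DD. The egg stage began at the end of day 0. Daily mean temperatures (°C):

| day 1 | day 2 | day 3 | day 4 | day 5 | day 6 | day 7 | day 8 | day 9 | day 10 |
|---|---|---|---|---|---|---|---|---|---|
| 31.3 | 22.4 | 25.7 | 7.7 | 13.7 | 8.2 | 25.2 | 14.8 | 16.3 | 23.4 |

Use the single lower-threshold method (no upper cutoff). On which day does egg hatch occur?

day 8

Daily DD above 11.6 °C: 19.7, 10.8, 14.1, 0.0, 2.1, 0.0, 13.6, 3.2, 4.7, 11.8.
Cumulative: 19.7, 30.5, 44.6, 44.6, 46.7, 46.7, 60.3, 63.5, 68.2, 80.0.
The total first reaches 63 DD on day 8.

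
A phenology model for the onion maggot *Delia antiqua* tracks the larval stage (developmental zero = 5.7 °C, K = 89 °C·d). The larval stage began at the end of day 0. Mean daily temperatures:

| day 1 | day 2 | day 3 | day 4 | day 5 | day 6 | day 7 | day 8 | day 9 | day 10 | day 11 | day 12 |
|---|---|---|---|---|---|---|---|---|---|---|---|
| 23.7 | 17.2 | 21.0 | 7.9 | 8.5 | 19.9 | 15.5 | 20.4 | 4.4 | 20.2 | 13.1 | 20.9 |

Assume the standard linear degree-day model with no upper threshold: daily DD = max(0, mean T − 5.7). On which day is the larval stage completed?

Daily DD above 5.7 °C: 18.0, 11.5, 15.3, 2.2, 2.8, 14.2, 9.8, 14.7, 0.0, 14.5, 7.4, 15.2.
Cumulative: 18.0, 29.5, 44.8, 47.0, 49.8, 64.0, 73.8, 88.5, 88.5, 103.0, 110.4, 125.6.
The total first reaches 89 DD on day 10.

day 10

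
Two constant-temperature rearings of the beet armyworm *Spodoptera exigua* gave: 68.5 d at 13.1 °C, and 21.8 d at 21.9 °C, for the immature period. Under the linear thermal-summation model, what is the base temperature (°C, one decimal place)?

Linear rate model ⇒ the product D·(T − T_b) is constant across temperatures.
68.5·(13.1 − T_b) = 21.8·(21.9 − T_b)
T_b = (68.5·13.1 − 21.8·21.9) / (68.5 − 21.8) = 419.93 / 46.7 = 8.992 °C ≈ 9.0 °C.

9.0 °C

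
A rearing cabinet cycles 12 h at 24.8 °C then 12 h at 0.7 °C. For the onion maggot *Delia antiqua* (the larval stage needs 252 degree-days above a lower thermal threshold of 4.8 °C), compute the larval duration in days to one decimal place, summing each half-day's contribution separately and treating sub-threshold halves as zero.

25.2 days

Day half: max(0, 24.8 − 4.8) × 0.5 = 20.0 × 0.5 = 10.00 DD.
Night half: max(0, 0.7 − 4.8) × 0.5 = 0.0 × 0.5 = 0.00 DD.
Per 24 h: 10.00 DD/day.
Duration = 252 / 10.00 = 25.200 ≈ 25.2 days.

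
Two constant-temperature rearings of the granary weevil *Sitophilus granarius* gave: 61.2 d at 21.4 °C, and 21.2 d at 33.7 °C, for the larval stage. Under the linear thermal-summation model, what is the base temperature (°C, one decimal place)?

14.9 °C

Under the model K = D·(T − T_b), so D₁·(T₁ − T_b) = D₂·(T₂ − T_b).
61.2·(21.4 − T_b) = 21.2·(33.7 − T_b)
T_b = (61.2·21.4 − 21.2·33.7) / (61.2 − 21.2) = 595.24 / 40.0 = 14.881 °C ≈ 14.9 °C.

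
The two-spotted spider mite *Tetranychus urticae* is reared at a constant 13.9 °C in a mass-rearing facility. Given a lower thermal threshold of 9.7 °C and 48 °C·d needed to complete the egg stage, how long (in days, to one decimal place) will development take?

11.4 days

Daily accumulation = 13.9 − 9.7 = 4.2 DD/day.
Duration = 48 / 4.2 = 11.429 ≈ 11.4 days.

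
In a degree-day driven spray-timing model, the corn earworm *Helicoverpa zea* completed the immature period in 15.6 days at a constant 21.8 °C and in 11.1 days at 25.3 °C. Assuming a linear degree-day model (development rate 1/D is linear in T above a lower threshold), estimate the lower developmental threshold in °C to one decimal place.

13.2 °C

Under the model K = D·(T − T_b), so D₁·(T₁ − T_b) = D₂·(T₂ − T_b).
15.6·(21.8 − T_b) = 11.1·(25.3 − T_b)
T_b = (15.6·21.8 − 11.1·25.3) / (15.6 − 11.1) = 59.25 / 4.5 = 13.167 °C ≈ 13.2 °C.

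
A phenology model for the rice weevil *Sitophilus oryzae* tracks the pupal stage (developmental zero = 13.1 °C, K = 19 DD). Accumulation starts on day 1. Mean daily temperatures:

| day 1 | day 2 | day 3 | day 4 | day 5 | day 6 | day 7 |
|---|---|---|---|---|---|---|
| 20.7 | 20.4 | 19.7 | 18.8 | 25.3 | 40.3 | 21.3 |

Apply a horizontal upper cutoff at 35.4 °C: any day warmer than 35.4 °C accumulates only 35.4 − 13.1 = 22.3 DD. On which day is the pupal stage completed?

day 3

Daily DD above 13.1 °C (capped at 22.3): 7.6, 7.3, 6.6, 5.7, 12.2, 22.3, 8.2.
Cumulative: 7.6, 14.9, 21.5, 27.2, 39.4, 61.7, 69.9.
The total first reaches 19 DD on day 3.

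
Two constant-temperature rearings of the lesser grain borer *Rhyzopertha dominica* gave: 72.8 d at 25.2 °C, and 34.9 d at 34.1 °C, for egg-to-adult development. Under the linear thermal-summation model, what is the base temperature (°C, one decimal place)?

Equal thermal constants: D₁(T₁ − T_b) = D₂(T₂ − T_b).
72.8·(25.2 − T_b) = 34.9·(34.1 − T_b)
T_b = (72.8·25.2 − 34.9·34.1) / (72.8 − 34.9) = 644.47 / 37.9 = 17.004 °C ≈ 17.0 °C.

17.0 °C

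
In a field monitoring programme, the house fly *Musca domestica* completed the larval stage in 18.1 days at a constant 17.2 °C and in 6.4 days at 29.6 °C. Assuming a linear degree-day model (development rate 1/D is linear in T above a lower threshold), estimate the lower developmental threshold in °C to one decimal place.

Under the model K = D·(T − T_b), so D₁·(T₁ − T_b) = D₂·(T₂ − T_b).
18.1·(17.2 − T_b) = 6.4·(29.6 − T_b)
T_b = (18.1·17.2 − 6.4·29.6) / (18.1 − 6.4) = 121.88 / 11.7 = 10.417 °C ≈ 10.4 °C.

10.4 °C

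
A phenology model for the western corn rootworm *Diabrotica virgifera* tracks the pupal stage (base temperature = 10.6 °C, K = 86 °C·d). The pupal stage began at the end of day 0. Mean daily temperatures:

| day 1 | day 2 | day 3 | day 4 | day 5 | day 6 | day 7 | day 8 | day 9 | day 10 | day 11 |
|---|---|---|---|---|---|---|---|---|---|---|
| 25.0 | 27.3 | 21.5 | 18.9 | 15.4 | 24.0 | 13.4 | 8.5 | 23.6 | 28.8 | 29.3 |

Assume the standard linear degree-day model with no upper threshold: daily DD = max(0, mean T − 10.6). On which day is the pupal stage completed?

day 10

Daily DD above 10.6 °C: 14.4, 16.7, 10.9, 8.3, 4.8, 13.4, 2.8, 0.0, 13.0, 18.2, 18.7.
Cumulative: 14.4, 31.1, 42.0, 50.3, 55.1, 68.5, 71.3, 71.3, 84.3, 102.5, 121.2.
The total first reaches 86 DD on day 10.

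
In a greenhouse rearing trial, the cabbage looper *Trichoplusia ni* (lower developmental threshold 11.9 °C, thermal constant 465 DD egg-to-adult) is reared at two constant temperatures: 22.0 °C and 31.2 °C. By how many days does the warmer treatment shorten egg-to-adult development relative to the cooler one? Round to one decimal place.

At 22.0 °C: 465 / (22.0 − 11.9) = 465 / 10.1 = 46.040 d.
At 31.2 °C: 465 / (31.2 − 11.9) = 465 / 19.3 = 24.093 d.
Difference = |46.040 − 24.093| = 21.946 ≈ 21.9 days.

21.9 days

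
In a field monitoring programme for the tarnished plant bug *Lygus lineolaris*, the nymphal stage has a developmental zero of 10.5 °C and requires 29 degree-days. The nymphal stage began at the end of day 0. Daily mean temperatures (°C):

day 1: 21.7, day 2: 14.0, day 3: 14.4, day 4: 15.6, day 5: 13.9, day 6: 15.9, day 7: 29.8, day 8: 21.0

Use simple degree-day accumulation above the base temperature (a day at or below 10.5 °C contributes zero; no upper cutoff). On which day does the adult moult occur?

day 6

Daily DD above 10.5 °C: 11.2, 3.5, 3.9, 5.1, 3.4, 5.4, 19.3, 10.5.
Cumulative: 11.2, 14.7, 18.6, 23.7, 27.1, 32.5, 51.8, 62.3.
The total first reaches 29 DD on day 6.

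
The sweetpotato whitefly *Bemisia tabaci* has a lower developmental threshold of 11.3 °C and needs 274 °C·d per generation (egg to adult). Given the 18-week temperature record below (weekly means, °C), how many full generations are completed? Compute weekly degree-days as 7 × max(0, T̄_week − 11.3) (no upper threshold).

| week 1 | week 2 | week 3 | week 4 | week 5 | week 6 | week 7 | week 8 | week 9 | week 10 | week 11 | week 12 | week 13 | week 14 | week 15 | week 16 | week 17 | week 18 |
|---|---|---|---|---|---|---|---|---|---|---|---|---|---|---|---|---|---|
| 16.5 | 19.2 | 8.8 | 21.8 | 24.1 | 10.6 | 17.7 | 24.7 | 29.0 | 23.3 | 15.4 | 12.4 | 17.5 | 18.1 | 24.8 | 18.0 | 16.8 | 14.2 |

Weekly DD (7 × max(0, T̄ − 11.3)): 36.4, 55.3, 0.0, 73.5, 89.6, 0.0, 44.8, 93.8, 123.9, 84.0, 28.7, 7.7, 43.4, 47.6, 94.5, 46.9, 38.5, 20.3.
Season total = 928.9 DD.
Complete generations = ⌊928.9 / 274⌋ = 3.

3 generations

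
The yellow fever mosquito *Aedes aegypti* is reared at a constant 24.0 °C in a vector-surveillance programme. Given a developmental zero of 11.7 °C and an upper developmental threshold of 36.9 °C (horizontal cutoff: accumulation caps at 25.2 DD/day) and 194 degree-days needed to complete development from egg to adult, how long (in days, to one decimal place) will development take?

Daily accumulation = 24.0 − 11.7 = 12.3 DD/day.
Duration = 194 / 12.3 = 15.772 ≈ 15.8 days.

15.8 days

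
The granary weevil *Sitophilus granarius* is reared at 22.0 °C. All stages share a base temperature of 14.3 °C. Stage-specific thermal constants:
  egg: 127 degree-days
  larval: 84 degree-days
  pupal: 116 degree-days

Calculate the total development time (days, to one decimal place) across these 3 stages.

42.5 days

Daily accumulation at 22.0 °C = 22.0 − 14.3 = 7.7 DD/day.
Total K = 127 + 84 + 116 = 327 DD.
Total duration = 327 / 7.7 = 42.468 ≈ 42.5 days.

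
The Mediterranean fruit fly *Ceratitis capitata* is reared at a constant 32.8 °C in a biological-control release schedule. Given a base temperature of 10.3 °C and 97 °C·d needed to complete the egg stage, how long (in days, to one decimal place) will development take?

4.3 days

Daily accumulation = 32.8 − 10.3 = 22.5 DD/day.
Duration = 97 / 22.5 = 4.311 ≈ 4.3 days.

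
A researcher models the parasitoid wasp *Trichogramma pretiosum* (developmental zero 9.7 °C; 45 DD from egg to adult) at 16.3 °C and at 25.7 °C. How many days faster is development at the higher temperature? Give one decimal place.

4.0 days

At 16.3 °C: 45 / (16.3 − 9.7) = 45 / 6.6 = 6.818 d.
At 25.7 °C: 45 / (25.7 − 9.7) = 45 / 16.0 = 2.812 d.
Difference = |6.818 − 2.812| = 4.006 ≈ 4.0 days.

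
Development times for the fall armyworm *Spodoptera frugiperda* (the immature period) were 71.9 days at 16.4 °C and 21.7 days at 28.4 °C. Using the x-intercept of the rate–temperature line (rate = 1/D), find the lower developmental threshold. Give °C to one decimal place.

Under the model K = D·(T − T_b), so D₁·(T₁ − T_b) = D₂·(T₂ − T_b).
71.9·(16.4 − T_b) = 21.7·(28.4 − T_b)
T_b = (71.9·16.4 − 21.7·28.4) / (71.9 − 21.7) = 562.88 / 50.2 = 11.213 °C ≈ 11.2 °C.

11.2 °C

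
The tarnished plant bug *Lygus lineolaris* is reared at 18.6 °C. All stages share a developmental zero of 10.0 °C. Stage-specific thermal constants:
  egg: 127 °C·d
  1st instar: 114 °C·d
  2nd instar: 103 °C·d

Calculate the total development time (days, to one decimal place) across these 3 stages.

Daily accumulation at 18.6 °C = 18.6 − 10.0 = 8.6 DD/day.
Total K = 127 + 114 + 103 = 344 DD.
Total duration = 344 / 8.6 = 40.000 ≈ 40.0 days.

40.0 days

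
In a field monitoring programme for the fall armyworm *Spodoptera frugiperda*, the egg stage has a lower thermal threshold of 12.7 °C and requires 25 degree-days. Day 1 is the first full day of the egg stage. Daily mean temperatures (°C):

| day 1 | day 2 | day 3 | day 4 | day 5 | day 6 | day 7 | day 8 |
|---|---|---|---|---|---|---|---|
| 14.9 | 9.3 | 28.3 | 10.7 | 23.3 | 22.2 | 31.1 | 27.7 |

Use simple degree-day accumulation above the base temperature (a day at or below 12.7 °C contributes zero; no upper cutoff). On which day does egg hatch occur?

Daily DD above 12.7 °C: 2.2, 0.0, 15.6, 0.0, 10.6, 9.5, 18.4, 15.0.
Cumulative: 2.2, 2.2, 17.8, 17.8, 28.4, 37.9, 56.3, 71.3.
The total first reaches 25 DD on day 5.

day 5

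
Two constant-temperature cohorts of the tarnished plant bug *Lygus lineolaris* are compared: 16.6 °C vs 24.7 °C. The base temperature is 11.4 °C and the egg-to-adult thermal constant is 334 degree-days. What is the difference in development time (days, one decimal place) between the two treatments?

At 16.6 °C: 334 / (16.6 − 11.4) = 334 / 5.2 = 64.231 d.
At 24.7 °C: 334 / (24.7 − 11.4) = 334 / 13.3 = 25.113 d.
Difference = |64.231 − 25.113| = 39.118 ≈ 39.1 days.

39.1 days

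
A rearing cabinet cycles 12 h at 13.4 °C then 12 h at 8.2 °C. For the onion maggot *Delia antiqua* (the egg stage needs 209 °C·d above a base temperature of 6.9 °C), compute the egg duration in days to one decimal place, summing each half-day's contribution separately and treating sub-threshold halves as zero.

53.6 days

Day half: max(0, 13.4 − 6.9) × 0.5 = 6.5 × 0.5 = 3.25 DD.
Night half: max(0, 8.2 − 6.9) × 0.5 = 1.3 × 0.5 = 0.65 DD.
Per 24 h: 3.90 DD/day.
Duration = 209 / 3.90 = 53.590 ≈ 53.6 days.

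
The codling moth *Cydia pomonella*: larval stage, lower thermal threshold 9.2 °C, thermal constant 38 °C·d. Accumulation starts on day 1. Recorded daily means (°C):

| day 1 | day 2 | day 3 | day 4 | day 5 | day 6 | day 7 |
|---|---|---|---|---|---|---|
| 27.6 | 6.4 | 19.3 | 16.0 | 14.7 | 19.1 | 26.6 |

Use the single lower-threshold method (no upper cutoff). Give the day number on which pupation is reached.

day 5

Daily DD above 9.2 °C: 18.4, 0.0, 10.1, 6.8, 5.5, 9.9, 17.4.
Cumulative: 18.4, 18.4, 28.5, 35.3, 40.8, 50.7, 68.1.
The total first reaches 38 DD on day 5.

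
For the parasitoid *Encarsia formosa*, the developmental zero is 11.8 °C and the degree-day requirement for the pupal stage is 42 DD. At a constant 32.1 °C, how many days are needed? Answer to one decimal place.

Daily accumulation = 32.1 − 11.8 = 20.3 DD/day.
Duration = 42 / 20.3 = 2.069 ≈ 2.1 days.

2.1 days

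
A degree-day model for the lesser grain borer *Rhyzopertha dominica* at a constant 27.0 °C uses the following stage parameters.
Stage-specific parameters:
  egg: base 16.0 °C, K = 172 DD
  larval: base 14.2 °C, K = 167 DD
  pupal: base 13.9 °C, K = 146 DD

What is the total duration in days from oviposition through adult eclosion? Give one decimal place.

39.8 days

egg: 172 / (27.0 − 16.0) = 172 / 11.0 = 15.636 d.
larval: 167 / (27.0 − 14.2) = 167 / 12.8 = 13.047 d.
pupal: 146 / (27.0 − 13.9) = 146 / 13.1 = 11.145 d.
Sum = 39.828 ≈ 39.8 days.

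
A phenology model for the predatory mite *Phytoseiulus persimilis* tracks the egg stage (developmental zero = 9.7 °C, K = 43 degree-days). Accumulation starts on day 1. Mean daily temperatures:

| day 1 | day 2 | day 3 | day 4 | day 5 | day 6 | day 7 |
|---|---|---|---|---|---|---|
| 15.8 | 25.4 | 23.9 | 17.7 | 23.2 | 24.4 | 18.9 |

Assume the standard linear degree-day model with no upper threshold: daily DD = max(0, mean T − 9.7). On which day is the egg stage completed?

day 4

Daily DD above 9.7 °C: 6.1, 15.7, 14.2, 8.0, 13.5, 14.7, 9.2.
Cumulative: 6.1, 21.8, 36.0, 44.0, 57.5, 72.2, 81.4.
The total first reaches 43 DD on day 4.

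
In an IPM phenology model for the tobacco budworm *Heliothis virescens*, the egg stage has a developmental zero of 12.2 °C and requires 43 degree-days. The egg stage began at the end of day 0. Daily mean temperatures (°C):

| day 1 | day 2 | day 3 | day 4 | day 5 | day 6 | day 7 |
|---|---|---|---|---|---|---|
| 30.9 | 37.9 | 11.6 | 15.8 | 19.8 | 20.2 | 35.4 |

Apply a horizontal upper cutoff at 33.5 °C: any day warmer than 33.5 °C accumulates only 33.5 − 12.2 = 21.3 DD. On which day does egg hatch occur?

Daily DD above 12.2 °C (capped at 21.3): 18.7, 21.3, 0.0, 3.6, 7.6, 8.0, 21.3.
Cumulative: 18.7, 40.0, 40.0, 43.6, 51.2, 59.2, 80.5.
The total first reaches 43 DD on day 4.

day 4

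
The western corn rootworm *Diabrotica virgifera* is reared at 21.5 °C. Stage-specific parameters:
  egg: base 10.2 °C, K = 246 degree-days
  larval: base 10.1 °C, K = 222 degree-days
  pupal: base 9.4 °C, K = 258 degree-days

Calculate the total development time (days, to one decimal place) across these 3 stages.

62.6 days

egg: 246 / (21.5 − 10.2) = 246 / 11.3 = 21.770 d.
larval: 222 / (21.5 − 10.1) = 222 / 11.4 = 19.474 d.
pupal: 258 / (21.5 − 9.4) = 258 / 12.1 = 21.322 d.
Sum = 62.566 ≈ 62.6 days.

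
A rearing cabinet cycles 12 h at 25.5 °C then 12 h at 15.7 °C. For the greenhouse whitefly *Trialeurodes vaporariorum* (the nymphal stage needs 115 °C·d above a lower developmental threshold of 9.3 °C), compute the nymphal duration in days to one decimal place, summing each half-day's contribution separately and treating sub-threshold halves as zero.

Day half: max(0, 25.5 − 9.3) × 0.5 = 16.2 × 0.5 = 8.10 DD.
Night half: max(0, 15.7 − 9.3) × 0.5 = 6.4 × 0.5 = 3.20 DD.
Per 24 h: 11.30 DD/day.
Duration = 115 / 11.30 = 10.177 ≈ 10.2 days.

10.2 days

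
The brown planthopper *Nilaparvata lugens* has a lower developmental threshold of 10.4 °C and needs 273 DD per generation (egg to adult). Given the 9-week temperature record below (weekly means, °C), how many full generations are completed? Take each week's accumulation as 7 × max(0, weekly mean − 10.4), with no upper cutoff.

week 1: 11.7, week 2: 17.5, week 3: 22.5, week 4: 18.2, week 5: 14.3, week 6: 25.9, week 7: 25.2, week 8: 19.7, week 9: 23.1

Weekly DD (7 × max(0, T̄ − 10.4)): 9.1, 49.7, 84.7, 54.6, 27.3, 108.5, 103.6, 65.1, 88.9.
Season total = 591.5 DD.
Complete generations = ⌊591.5 / 273⌋ = 2.

2 generations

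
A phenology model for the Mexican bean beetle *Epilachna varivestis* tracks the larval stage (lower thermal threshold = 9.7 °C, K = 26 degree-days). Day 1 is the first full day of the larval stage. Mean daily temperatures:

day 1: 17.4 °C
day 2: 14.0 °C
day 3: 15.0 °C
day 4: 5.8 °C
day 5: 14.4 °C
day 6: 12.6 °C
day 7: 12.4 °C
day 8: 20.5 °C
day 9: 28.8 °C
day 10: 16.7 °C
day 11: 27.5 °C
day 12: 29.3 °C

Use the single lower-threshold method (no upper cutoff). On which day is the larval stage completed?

Daily DD above 9.7 °C: 7.7, 4.3, 5.3, 0.0, 4.7, 2.9, 2.7, 10.8, 19.1, 7.0, 17.8, 19.6.
Cumulative: 7.7, 12.0, 17.3, 17.3, 22.0, 24.9, 27.6, 38.4, 57.5, 64.5, 82.3, 101.9.
The total first reaches 26 DD on day 7.

day 7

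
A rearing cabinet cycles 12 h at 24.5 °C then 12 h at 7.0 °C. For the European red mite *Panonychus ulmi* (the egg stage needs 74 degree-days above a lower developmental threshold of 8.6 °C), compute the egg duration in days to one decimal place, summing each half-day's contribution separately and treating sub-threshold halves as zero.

Day half: max(0, 24.5 − 8.6) × 0.5 = 15.9 × 0.5 = 7.95 DD.
Night half: max(0, 7.0 − 8.6) × 0.5 = 0.0 × 0.5 = 0.00 DD.
Per 24 h: 7.95 DD/day.
Duration = 74 / 7.95 = 9.308 ≈ 9.3 days.

9.3 days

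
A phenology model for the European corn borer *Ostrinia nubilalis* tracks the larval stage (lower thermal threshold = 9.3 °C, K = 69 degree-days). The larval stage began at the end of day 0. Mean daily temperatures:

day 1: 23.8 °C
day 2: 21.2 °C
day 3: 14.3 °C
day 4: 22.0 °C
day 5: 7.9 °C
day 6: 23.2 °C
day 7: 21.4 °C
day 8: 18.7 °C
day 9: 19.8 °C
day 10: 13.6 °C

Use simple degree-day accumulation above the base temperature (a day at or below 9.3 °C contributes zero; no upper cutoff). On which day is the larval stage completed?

day 7

Daily DD above 9.3 °C: 14.5, 11.9, 5.0, 12.7, 0.0, 13.9, 12.1, 9.4, 10.5, 4.3.
Cumulative: 14.5, 26.4, 31.4, 44.1, 44.1, 58.0, 70.1, 79.5, 90.0, 94.3.
The total first reaches 69 DD on day 7.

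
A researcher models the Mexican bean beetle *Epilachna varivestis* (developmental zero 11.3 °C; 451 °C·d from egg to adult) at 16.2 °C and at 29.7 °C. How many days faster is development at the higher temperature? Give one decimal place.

67.5 days

At 16.2 °C: 451 / (16.2 − 11.3) = 451 / 4.9 = 92.041 d.
At 29.7 °C: 451 / (29.7 − 11.3) = 451 / 18.4 = 24.511 d.
Difference = |92.041 − 24.511| = 67.530 ≈ 67.5 days.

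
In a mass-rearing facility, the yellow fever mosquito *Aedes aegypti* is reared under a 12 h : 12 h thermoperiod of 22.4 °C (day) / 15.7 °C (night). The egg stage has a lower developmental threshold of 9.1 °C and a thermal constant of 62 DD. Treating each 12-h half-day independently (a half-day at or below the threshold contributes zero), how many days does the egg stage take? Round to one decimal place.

Day half: max(0, 22.4 − 9.1) × 0.5 = 13.3 × 0.5 = 6.65 DD.
Night half: max(0, 15.7 − 9.1) × 0.5 = 6.6 × 0.5 = 3.30 DD.
Per 24 h: 9.95 DD/day.
Duration = 62 / 9.95 = 6.231 ≈ 6.2 days.

6.2 days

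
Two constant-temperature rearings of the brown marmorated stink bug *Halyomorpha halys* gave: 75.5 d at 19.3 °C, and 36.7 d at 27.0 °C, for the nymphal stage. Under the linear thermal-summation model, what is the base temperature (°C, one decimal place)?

12.0 °C

Equal thermal constants: D₁(T₁ − T_b) = D₂(T₂ − T_b).
75.5·(19.3 − T_b) = 36.7·(27.0 − T_b)
T_b = (75.5·19.3 − 36.7·27.0) / (75.5 − 36.7) = 466.25 / 38.8 = 12.017 °C ≈ 12.0 °C.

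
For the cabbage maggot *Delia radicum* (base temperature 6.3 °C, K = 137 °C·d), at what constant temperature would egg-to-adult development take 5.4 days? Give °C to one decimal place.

31.7 °C

Required daily accumulation = 137 / 5.4 = 25.370 DD/day.
T = T_base + 25.370 = 6.3 + 25.370 = 31.670 ≈ 31.7 °C.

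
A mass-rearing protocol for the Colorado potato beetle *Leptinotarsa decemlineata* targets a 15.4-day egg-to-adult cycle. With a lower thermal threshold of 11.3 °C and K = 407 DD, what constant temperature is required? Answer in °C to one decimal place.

37.7 °C

Required daily accumulation = 407 / 15.4 = 26.429 DD/day.
T = T_base + 26.429 = 11.3 + 26.429 = 37.729 ≈ 37.7 °C.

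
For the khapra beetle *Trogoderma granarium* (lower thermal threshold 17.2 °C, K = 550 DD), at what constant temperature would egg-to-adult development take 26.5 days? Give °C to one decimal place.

38.0 °C

Required daily accumulation = 550 / 26.5 = 20.755 DD/day.
T = T_base + 20.755 = 17.2 + 20.755 = 37.955 ≈ 38.0 °C.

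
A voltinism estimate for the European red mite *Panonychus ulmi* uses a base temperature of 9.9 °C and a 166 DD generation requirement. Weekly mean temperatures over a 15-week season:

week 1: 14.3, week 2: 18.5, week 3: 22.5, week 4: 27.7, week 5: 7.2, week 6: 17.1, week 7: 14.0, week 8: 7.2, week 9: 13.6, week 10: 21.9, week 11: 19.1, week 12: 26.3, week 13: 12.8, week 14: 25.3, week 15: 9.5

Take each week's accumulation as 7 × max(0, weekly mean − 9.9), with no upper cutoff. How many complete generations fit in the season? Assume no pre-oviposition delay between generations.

Weekly DD (7 × max(0, T̄ − 9.9)): 30.8, 60.2, 88.2, 124.6, 0.0, 50.4, 28.7, 0.0, 25.9, 84.0, 64.4, 114.8, 20.3, 107.8, 0.0.
Season total = 800.1 DD.
Complete generations = ⌊800.1 / 166⌋ = 4.

4 generations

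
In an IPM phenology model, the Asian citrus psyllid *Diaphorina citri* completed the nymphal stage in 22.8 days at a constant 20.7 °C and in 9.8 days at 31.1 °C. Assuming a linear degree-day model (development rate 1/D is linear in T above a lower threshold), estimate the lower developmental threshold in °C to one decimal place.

12.9 °C

Under the model K = D·(T − T_b), so D₁·(T₁ − T_b) = D₂·(T₂ − T_b).
22.8·(20.7 − T_b) = 9.8·(31.1 − T_b)
T_b = (22.8·20.7 − 9.8·31.1) / (22.8 − 9.8) = 167.18 / 13.0 = 12.860 °C ≈ 12.9 °C.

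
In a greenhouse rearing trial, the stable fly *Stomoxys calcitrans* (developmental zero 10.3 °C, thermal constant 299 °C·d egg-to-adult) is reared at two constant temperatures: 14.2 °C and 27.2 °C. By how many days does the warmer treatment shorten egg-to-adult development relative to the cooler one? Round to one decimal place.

59.0 days

At 14.2 °C: 299 / (14.2 − 10.3) = 299 / 3.9 = 76.667 d.
At 27.2 °C: 299 / (27.2 − 10.3) = 299 / 16.9 = 17.692 d.
Difference = |76.667 − 17.692| = 58.974 ≈ 59.0 days.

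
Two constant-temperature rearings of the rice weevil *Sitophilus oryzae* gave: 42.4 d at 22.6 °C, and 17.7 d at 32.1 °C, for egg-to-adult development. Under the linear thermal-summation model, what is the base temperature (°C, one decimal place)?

Linear rate model ⇒ the product D·(T − T_b) is constant across temperatures.
42.4·(22.6 − T_b) = 17.7·(32.1 − T_b)
T_b = (42.4·22.6 − 17.7·32.1) / (42.4 − 17.7) = 390.07 / 24.7 = 15.792 °C ≈ 15.8 °C.

15.8 °C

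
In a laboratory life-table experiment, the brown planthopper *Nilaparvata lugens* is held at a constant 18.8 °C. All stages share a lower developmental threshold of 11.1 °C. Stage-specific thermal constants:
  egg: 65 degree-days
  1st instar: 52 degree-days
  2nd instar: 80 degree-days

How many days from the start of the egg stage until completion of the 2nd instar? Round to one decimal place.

Daily accumulation at 18.8 °C = 18.8 − 11.1 = 7.7 DD/day.
Total K = 65 + 52 + 80 = 197 DD.
Total duration = 197 / 7.7 = 25.584 ≈ 25.6 days.

25.6 days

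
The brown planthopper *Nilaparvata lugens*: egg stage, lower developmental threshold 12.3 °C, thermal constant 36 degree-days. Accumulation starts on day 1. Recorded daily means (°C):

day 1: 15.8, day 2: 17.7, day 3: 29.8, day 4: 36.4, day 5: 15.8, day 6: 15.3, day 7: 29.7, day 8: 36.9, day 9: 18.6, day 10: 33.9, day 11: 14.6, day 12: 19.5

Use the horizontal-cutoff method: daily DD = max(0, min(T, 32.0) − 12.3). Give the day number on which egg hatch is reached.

Daily DD above 12.3 °C (capped at 19.7): 3.5, 5.4, 17.5, 19.7, 3.5, 3.0, 17.4, 19.7, 6.3, 19.7, 2.3, 7.2.
Cumulative: 3.5, 8.9, 26.4, 46.1, 49.6, 52.6, 70.0, 89.7, 96.0, 115.7, 118.0, 125.2.
The total first reaches 36 DD on day 4.

day 4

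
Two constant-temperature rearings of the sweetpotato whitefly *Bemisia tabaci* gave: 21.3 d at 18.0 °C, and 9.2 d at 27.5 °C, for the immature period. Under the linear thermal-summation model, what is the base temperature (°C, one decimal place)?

Equal thermal constants: D₁(T₁ − T_b) = D₂(T₂ − T_b).
21.3·(18.0 − T_b) = 9.2·(27.5 − T_b)
T_b = (21.3·18.0 − 9.2·27.5) / (21.3 − 9.2) = 130.40 / 12.1 = 10.777 °C ≈ 10.8 °C.

10.8 °C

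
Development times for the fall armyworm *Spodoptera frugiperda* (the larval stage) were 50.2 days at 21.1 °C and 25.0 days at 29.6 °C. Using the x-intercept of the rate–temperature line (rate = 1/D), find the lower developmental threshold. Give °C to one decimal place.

Under the model K = D·(T − T_b), so D₁·(T₁ − T_b) = D₂·(T₂ − T_b).
50.2·(21.1 − T_b) = 25.0·(29.6 − T_b)
T_b = (50.2·21.1 − 25.0·29.6) / (50.2 − 25.0) = 319.22 / 25.2 = 12.667 °C ≈ 12.7 °C.

12.7 °C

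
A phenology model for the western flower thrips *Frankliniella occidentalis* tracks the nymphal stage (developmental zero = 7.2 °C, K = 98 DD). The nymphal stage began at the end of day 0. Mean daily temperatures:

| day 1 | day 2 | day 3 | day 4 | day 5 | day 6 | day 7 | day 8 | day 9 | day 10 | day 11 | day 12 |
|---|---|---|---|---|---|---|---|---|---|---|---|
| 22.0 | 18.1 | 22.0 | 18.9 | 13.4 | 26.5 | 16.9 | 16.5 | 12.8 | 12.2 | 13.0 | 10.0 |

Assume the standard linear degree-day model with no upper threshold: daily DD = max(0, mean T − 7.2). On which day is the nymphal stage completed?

day 9

Daily DD above 7.2 °C: 14.8, 10.9, 14.8, 11.7, 6.2, 19.3, 9.7, 9.3, 5.6, 5.0, 5.8, 2.8.
Cumulative: 14.8, 25.7, 40.5, 52.2, 58.4, 77.7, 87.4, 96.7, 102.3, 107.3, 113.1, 115.9.
The total first reaches 98 DD on day 9.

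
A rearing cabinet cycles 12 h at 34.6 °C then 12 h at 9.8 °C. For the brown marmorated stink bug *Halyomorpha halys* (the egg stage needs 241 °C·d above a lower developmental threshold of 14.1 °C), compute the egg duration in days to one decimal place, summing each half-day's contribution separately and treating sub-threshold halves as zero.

Day half: max(0, 34.6 − 14.1) × 0.5 = 20.5 × 0.5 = 10.25 DD.
Night half: max(0, 9.8 − 14.1) × 0.5 = 0.0 × 0.5 = 0.00 DD.
Per 24 h: 10.25 DD/day.
Duration = 241 / 10.25 = 23.512 ≈ 23.5 days.

23.5 days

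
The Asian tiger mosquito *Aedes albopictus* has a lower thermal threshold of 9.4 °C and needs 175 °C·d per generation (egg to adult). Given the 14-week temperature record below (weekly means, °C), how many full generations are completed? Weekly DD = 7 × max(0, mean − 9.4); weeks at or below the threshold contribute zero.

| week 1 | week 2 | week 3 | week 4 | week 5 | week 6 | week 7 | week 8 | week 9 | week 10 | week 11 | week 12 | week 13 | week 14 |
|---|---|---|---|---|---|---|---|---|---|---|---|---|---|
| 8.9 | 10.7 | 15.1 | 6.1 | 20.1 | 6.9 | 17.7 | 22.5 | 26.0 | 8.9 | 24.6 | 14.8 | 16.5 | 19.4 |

3 generations

Weekly DD (7 × max(0, T̄ − 9.4)): 0.0, 9.1, 39.9, 0.0, 74.9, 0.0, 58.1, 91.7, 116.2, 0.0, 106.4, 37.8, 49.7, 70.0.
Season total = 653.8 DD.
Complete generations = ⌊653.8 / 175⌋ = 3.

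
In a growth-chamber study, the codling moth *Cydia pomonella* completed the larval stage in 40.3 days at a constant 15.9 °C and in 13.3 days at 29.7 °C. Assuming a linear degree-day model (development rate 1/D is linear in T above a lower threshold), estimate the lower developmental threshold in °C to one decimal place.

9.1 °C

Equal thermal constants: D₁(T₁ − T_b) = D₂(T₂ − T_b).
40.3·(15.9 − T_b) = 13.3·(29.7 − T_b)
T_b = (40.3·15.9 − 13.3·29.7) / (40.3 − 13.3) = 245.76 / 27.0 = 9.102 °C ≈ 9.1 °C.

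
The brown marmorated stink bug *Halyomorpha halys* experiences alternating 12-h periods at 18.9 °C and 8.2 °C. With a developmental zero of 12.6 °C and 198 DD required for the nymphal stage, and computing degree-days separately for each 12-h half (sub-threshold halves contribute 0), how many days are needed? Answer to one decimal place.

62.9 days

Day half: max(0, 18.9 − 12.6) × 0.5 = 6.3 × 0.5 = 3.15 DD.
Night half: max(0, 8.2 − 12.6) × 0.5 = 0.0 × 0.5 = 0.00 DD.
Per 24 h: 3.15 DD/day.
Duration = 198 / 3.15 = 62.857 ≈ 62.9 days.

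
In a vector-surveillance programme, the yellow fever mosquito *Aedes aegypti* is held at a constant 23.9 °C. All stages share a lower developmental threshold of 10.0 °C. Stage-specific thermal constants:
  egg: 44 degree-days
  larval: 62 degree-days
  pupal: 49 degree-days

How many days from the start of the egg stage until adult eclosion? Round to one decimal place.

11.2 days

Daily accumulation at 23.9 °C = 23.9 − 10.0 = 13.9 DD/day.
Total K = 44 + 62 + 49 = 155 DD.
Total duration = 155 / 13.9 = 11.151 ≈ 11.2 days.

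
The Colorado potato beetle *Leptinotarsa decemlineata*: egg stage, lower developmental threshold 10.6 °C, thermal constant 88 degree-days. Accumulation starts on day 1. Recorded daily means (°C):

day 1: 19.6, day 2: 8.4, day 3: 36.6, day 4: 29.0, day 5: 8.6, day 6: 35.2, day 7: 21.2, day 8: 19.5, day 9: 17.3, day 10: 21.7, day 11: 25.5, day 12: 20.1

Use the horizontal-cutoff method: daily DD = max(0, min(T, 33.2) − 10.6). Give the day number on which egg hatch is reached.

Daily DD above 10.6 °C (capped at 22.6): 9.0, 0.0, 22.6, 18.4, 0.0, 22.6, 10.6, 8.9, 6.7, 11.1, 14.9, 9.5.
Cumulative: 9.0, 9.0, 31.6, 50.0, 50.0, 72.6, 83.2, 92.1, 98.8, 109.9, 124.8, 134.3.
The total first reaches 88 DD on day 8.

day 8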